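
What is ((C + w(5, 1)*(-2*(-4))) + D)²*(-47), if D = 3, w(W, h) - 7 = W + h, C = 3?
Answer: -568700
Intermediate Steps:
w(W, h) = 7 + W + h (w(W, h) = 7 + (W + h) = 7 + W + h)
((C + w(5, 1)*(-2*(-4))) + D)²*(-47) = ((3 + (7 + 5 + 1)*(-2*(-4))) + 3)²*(-47) = ((3 + 13*8) + 3)²*(-47) = ((3 + 104) + 3)²*(-47) = (107 + 3)²*(-47) = 110²*(-47) = 12100*(-47) = -568700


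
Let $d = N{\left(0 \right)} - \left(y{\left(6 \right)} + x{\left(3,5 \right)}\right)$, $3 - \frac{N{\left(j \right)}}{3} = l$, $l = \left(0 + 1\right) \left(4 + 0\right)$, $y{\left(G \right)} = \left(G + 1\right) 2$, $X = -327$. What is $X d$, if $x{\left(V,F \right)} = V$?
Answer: $6540$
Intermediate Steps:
$y{\left(G \right)} = 2 + 2 G$ ($y{\left(G \right)} = \left(1 + G\right) 2 = 2 + 2 G$)
$l = 4$ ($l = 1 \cdot 4 = 4$)
$N{\left(j \right)} = -3$ ($N{\left(j \right)} = 9 - 12 = -3$)
$d = -20$ ($d = -3 - \left(\left(2 + 2 \cdot 6\right) + 3\right) = -3 - \left(\left(2 + 12\right) + 3\right) = -3 - \left(14 + 3\right) = -3 - 17 = -20$)
$X d = \left(-327\right) \left(-20\right) = 6540$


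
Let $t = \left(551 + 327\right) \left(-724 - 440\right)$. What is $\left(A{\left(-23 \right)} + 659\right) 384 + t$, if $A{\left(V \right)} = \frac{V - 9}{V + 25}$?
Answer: $-775080$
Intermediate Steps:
$t = -1021992$ ($t = 878 \left(-1164\right) = -1021992$)
$A{\left(V \right)} = \frac{-9 + V}{25 + V}$
$\left(A{\left(-23 \right)} + 659\right) 384 + t = \left(\frac{-9 - 23}{25 - 23} + 659\right) 384 - 1021992 = \left(\frac{1}{2} \left(-32\right) + 659\right) 384 - 1021992 = \left(-16 + 659\right) 384 - 1021992 = 643 \cdot 384 - 1021992 = 246912 - 1021992 = -775080$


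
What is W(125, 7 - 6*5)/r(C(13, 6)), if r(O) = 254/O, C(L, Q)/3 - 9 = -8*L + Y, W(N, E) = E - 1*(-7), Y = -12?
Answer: 2568/127 ≈ 20.220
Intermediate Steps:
W(N, E) = 7 + E (W(N, E) = E + 7 = 7 + E)
C(L, Q) = -9 - 24*L (C(L, Q) = 27 + 3*(-8*L - 12) = 27 + 3*(-12 - 8*L) = 27 + (-36 - 24*L) = -9 - 24*L)
W(125, 7 - 6*5)/r(C(13, 6)) = (7 + (7 - 6*5))/((254/(-9 - 24*13))) = (7 + (7 - 30))/((254/(-9 - 312))) = (7 - 23)/((254/(-321))) = -16/(254*(-1/321)) = -16/(-254/321) = -16*(-321/254) = 2568/127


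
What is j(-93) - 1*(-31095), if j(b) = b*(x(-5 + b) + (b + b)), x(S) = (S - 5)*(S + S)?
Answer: -1829091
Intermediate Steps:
x(S) = 2*S*(-5 + S) (x(S) = (-5 + S)*(2*S) = 2*S*(-5 + S))
j(b) = b*(2*b + 2*(-10 + b)*(-5 + b)) (j(b) = b*(2*(-5 + b)*(-5 + (-5 + b)) + (b + b)) = b*(2*(-5 + b)*(-10 + b) + 2*b) = b*(2*(-10 + b)*(-5 + b) + 2*b) = b*(2*b + 2*(-10 + b)*(-5 + b)))
j(-93) - 1*(-31095) = 2*(-93)*(-93 + (-10 - 93)*(-5 - 93)) - 1*(-31095) = 2*(-93)*(-93 - 103*(-98)) + 31095 = 2*(-93)*(-93 + 10094) + 31095 = 2*(-93)*10001 + 31095 = -1860186 + 31095 = -1829091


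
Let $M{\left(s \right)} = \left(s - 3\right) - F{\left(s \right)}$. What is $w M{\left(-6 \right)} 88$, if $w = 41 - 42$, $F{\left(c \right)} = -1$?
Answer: $704$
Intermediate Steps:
$w = -1$ ($w = 41 - 42 = -1$)
$M{\left(s \right)} = -2 + s$ ($M{\left(s \right)} = \left(s - 3\right) - -1 = \left(-3 + s\right) + 1 = -2 + s$)
$w M{\left(-6 \right)} 88 = - (-2 - 6) 88 = \left(-1\right) \left(-8\right) 88 = 8 \cdot 88 = 704$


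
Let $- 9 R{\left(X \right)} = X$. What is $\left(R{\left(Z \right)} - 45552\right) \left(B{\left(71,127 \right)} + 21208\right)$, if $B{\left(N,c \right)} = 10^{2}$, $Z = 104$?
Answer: $- \frac{8737814176}{9} \approx -9.7087 \cdot 10^{8}$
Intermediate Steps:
$B{\left(N,c \right)} = 100$
$R{\left(X \right)} = - \frac{X}{9}$
$\left(R{\left(Z \right)} - 45552\right) \left(B{\left(71,127 \right)} + 21208\right) = \left(\left(- \frac{1}{9}\right) 104 - 45552\right) \left(100 + 21208\right) = \left(- \frac{104}{9} - 45552\right) 21308 = \left(- \frac{410072}{9}\right) 21308 = - \frac{8737814176}{9}$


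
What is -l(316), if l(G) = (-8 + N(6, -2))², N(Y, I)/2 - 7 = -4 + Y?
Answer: -100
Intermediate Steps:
N(Y, I) = 6 + 2*Y (N(Y, I) = 14 + 2*(-4 + Y) = 14 + (-8 + 2*Y) = 6 + 2*Y)
l(G) = 100 (l(G) = (-8 + (6 + 2*6))² = (-8 + (6 + 12))² = (-8 + 18)² = 10² = 100)
-l(316) = -1*100 = -100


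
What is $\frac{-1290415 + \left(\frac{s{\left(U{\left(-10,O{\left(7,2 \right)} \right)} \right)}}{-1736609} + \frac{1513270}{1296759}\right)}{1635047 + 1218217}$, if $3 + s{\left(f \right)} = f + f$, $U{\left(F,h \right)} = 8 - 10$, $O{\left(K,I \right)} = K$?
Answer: $- \frac{207568904187211223}{458960425466678856} \approx -0.45226$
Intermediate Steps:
$U{\left(F,h \right)} = -2$ ($U{\left(F,h \right)} = 8 - 10 = -2$)
$s{\left(f \right)} = -3 + 2 f$ ($s{\left(f \right)} = -3 + \left(f + f\right) = -3 + 2 f$)
$\frac{-1290415 + \left(\frac{s{\left(U{\left(-10,O{\left(7,2 \right)} \right)} \right)}}{-1736609} + \frac{1513270}{1296759}\right)}{1635047 + 1218217} = \frac{-1290415 + \left(\frac{-3 + 2 \left(-2\right)}{-1736609} + \frac{1513270}{1296759}\right)}{1635047 + 1218217} = \frac{-1290415 + \left(\left(-3 - 4\right) \left(- \frac{1}{1736609}\right) + 1513270 \cdot \frac{1}{1296759}\right)}{2853264} = \left(-1290415 + \left(\left(-7\right) \left(- \frac{1}{1736609}\right) + \frac{1513270}{1296759}\right)\right) \frac{1}{2853264} = \left(-1290415 + \left(\frac{1}{248087} + \frac{1513270}{1296759}\right)\right) \frac{1}{2853264} = \left(-1290415 + \frac{375423911249}{321709050033}\right) \frac{1}{2853264} = \left(- \frac{415137808374422446}{321709050033}\right) \frac{1}{2853264} = - \frac{207568904187211223}{458960425466678856}$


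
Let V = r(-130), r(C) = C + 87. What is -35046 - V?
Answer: -35003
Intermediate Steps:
r(C) = 87 + C
V = -43 (V = 87 - 130 = -43)
-35046 - V = -35046 - 1*(-43) = -35046 + 43 = -35003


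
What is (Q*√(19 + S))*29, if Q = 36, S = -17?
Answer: 1044*√2 ≈ 1476.4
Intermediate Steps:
(Q*√(19 + S))*29 = (36*√(19 - 17))*29 = (36*√2)*29 = 1044*√2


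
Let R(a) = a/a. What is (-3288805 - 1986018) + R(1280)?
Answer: -5274822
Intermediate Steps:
R(a) = 1
(-3288805 - 1986018) + R(1280) = (-3288805 - 1986018) + 1 = -5274823 + 1 = -5274822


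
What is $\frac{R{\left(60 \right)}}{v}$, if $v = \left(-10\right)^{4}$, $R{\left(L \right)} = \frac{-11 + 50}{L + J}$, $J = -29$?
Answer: $\frac{39}{310000} \approx 0.00012581$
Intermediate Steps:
$R{\left(L \right)} = \frac{39}{-29 + L}$ ($R{\left(L \right)} = \frac{-11 + 50}{L - 29} = \frac{39}{-29 + L}$)
$v = 10000$
$\frac{R{\left(60 \right)}}{v} = \frac{39 \frac{1}{-29 + 60}}{10000} = \frac{39}{31} \cdot \frac{1}{10000} = \frac{39}{310000}$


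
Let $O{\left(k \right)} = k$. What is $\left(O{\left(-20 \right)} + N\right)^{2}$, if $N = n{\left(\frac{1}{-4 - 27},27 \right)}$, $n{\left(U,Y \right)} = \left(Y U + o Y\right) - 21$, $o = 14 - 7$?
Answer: $\frac{20802721}{961} \approx 21647.0$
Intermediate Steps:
$o = 7$ ($o = 14 - 7 = 7$)
$n{\left(U,Y \right)} = -21 + 7 Y + U Y$ ($n{\left(U,Y \right)} = \left(Y U + 7 Y\right) - 21 = \left(U Y + 7 Y\right) - 21 = \left(7 Y + U Y\right) - 21 = -21 + 7 Y + U Y$)
$N = \frac{5181}{31}$ ($N = -21 + 7 \cdot 27 + \frac{1}{-4 - 27} \cdot 27 = -21 + 189 + \frac{1}{-31} \cdot 27 = -21 + 189 - \frac{27}{31} = \frac{5181}{31} \approx 167.13$)
$\left(O{\left(-20 \right)} + N\right)^{2} = \left(-20 + \frac{5181}{31}\right)^{2} = \left(\frac{4561}{31}\right)^{2} = \frac{20802721}{961}$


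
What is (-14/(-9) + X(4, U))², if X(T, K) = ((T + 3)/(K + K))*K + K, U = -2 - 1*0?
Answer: 3025/324 ≈ 9.3364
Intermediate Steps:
U = -2 (U = -2 + 0 = -2)
X(T, K) = 3/2 + K + T/2 (X(T, K) = ((3 + T)/((2*K)))*K + K = ((3 + T)*(1/(2*K)))*K + K = ((3 + T)/(2*K))*K + K = (3/2 + T/2) + K = 3/2 + K + T/2)
(-14/(-9) + X(4, U))² = (-14/(-9) + (3/2 - 2 + (½)*4))² = (-14*(-⅑) + (3/2 - 2 + 2))² = (14/9 + 3/2)² = (55/18)² = 3025/324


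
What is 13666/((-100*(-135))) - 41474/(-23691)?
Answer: 147276701/53304750 ≈ 2.7629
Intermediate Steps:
13666/((-100*(-135))) - 41474/(-23691) = 13666/13500 - 41474*(-1/23691) = 13666*(1/13500) + 41474/23691 = 6833/6750 + 41474/23691 = 147276701/53304750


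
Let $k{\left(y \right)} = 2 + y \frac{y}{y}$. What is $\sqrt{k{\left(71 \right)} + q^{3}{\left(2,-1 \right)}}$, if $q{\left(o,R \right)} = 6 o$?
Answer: $\sqrt{1801} \approx 42.438$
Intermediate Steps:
$k{\left(y \right)} = 2 + y$ ($k{\left(y \right)} = 2 + y 1 = 2 + y$)
$\sqrt{k{\left(71 \right)} + q^{3}{\left(2,-1 \right)}} = \sqrt{\left(2 + 71\right) + \left(6 \cdot 2\right)^{3}} = \sqrt{73 + 12^{3}} = \sqrt{73 + 1728} = \sqrt{1801}$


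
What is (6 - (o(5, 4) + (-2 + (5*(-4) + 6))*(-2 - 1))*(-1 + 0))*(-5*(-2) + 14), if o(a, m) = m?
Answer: 1392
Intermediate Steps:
(6 - (o(5, 4) + (-2 + (5*(-4) + 6))*(-2 - 1))*(-1 + 0))*(-5*(-2) + 14) = (6 - (4 + (-2 + (5*(-4) + 6))*(-2 - 1))*(-1 + 0))*(-5*(-2) + 14) = (6 - (4 + (-2 + (-20 + 6))*(-3))*(-1))*(10 + 14) = (6 - (4 + (-2 - 14)*(-3))*(-1))*24 = (6 - (4 - 16*(-3))*(-1))*24 = (6 - (4 + 48)*(-1))*24 = (6 - 52*(-1))*24 = (6 - 1*(-52))*24 = (6 + 52)*24 = 58*24 = 1392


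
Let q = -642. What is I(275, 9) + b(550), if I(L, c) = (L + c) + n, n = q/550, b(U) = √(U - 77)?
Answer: 77779/275 + √473 ≈ 304.58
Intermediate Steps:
b(U) = √(-77 + U)
n = -321/275 (n = -642/550 = -642*1/550 = -321/275 ≈ -1.1673)
I(L, c) = -321/275 + L + c (I(L, c) = (L + c) - 321/275 = -321/275 + L + c)
I(275, 9) + b(550) = (-321/275 + 275 + 9) + √(-77 + 550) = 77779/275 + √473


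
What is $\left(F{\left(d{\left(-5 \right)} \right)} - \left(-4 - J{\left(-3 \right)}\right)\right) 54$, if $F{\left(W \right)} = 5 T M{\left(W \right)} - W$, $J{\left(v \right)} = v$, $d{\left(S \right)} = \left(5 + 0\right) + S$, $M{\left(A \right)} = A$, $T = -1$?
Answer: $54$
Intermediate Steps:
$d{\left(S \right)} = 5 + S$
$F{\left(W \right)} = - 6 W$ ($F{\left(W \right)} = 5 \left(-1\right) W - W = - 5 W - W = - 6 W$)
$\left(F{\left(d{\left(-5 \right)} \right)} - \left(-4 - J{\left(-3 \right)}\right)\right) 54 = \left(- 6 \left(5 - 5\right) + \left(\left(-3 + 10\right) - 6\right)\right) 54 = \left(\left(-6\right) 0 + \left(7 - 6\right)\right) 54 = \left(0 + 1\right) 54 = 1 \cdot 54 = 54$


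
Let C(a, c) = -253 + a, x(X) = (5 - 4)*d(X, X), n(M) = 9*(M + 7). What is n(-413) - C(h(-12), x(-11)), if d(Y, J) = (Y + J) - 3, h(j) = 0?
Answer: -3401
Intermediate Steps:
n(M) = 63 + 9*M (n(M) = 9*(7 + M) = 63 + 9*M)
d(Y, J) = -3 + J + Y (d(Y, J) = (J + Y) - 3 = -3 + J + Y)
x(X) = -3 + 2*X (x(X) = (5 - 4)*(-3 + X + X) = 1*(-3 + 2*X) = -3 + 2*X)
n(-413) - C(h(-12), x(-11)) = (63 + 9*(-413)) - (-253 + 0) = (63 - 3717) - 1*(-253) = -3654 + 253 = -3401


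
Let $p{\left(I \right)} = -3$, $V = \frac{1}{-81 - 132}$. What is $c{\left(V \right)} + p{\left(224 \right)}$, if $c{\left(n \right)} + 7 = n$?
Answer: $- \frac{2131}{213} \approx -10.005$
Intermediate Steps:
$V = - \frac{1}{213}$ ($V = \frac{1}{-213} = - \frac{1}{213} \approx -0.0046948$)
$c{\left(n \right)} = -7 + n$
$c{\left(V \right)} + p{\left(224 \right)} = \left(-7 - \frac{1}{213}\right) - 3 = - \frac{1492}{213} - 3 = - \frac{2131}{213}$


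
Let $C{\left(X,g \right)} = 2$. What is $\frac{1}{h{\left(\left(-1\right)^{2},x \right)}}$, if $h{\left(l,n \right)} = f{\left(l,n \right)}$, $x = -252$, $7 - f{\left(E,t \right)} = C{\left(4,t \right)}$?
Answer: $\frac{1}{5} \approx 0.2$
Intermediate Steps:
$f{\left(E,t \right)} = 5$ ($f{\left(E,t \right)} = 7 - 2 = 5$)
$h{\left(l,n \right)} = 5$
$\frac{1}{h{\left(\left(-1\right)^{2},x \right)}} = \frac{1}{5}$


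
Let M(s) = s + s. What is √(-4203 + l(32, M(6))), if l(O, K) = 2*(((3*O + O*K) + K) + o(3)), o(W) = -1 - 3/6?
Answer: 3*I*√358 ≈ 56.763*I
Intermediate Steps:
o(W) = -3/2 (o(W) = -1 - 3/6 = -1 - 1*½ = -1 - ½ = -3/2)
M(s) = 2*s
l(O, K) = -3 + 2*K + 6*O + 2*K*O (l(O, K) = 2*(((3*O + O*K) + K) - 3/2) = 2*(((3*O + K*O) + K) - 3/2) = 2*((K + 3*O + K*O) - 3/2) = 2*(-3/2 + K + 3*O + K*O) = -3 + 2*K + 6*O + 2*K*O)
√(-4203 + l(32, M(6))) = √(-4203 + (-3 + 2*(2*6) + 6*32 + 2*(2*6)*32)) = √(-4203 + (-3 + 2*12 + 192 + 2*12*32)) = √(-4203 + (-3 + 24 + 192 + 768)) = √(-4203 + 981) = √(-3222) = 3*I*√358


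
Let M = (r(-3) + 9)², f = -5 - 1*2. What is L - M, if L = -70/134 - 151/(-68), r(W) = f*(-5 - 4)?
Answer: -23610567/4556 ≈ -5182.3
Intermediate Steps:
f = -7 (f = -5 - 2 = -7)
r(W) = 63 (r(W) = -7*(-5 - 4) = -7*(-9) = 63)
M = 5184 (M = (63 + 9)² = 72² = 5184)
L = 7737/4556 (L = -70*1/134 - 151*(-1/68) = -35/67 + 151/68 = 7737/4556 ≈ 1.6982)
L - M = 7737/4556 - 1*5184 = 7737/4556 - 5184 = -23610567/4556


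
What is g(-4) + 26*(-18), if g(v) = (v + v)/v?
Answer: -466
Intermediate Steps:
g(v) = 2 (g(v) = (2*v)/v = 2)
g(-4) + 26*(-18) = 2 + 26*(-18) = 2 - 468 = -466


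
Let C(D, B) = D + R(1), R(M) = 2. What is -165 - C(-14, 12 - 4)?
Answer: -153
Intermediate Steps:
C(D, B) = 2 + D (C(D, B) = D + 2 = 2 + D)
-165 - C(-14, 12 - 4) = -165 - (2 - 14) = -165 - 1*(-12) = -165 + 12 = -153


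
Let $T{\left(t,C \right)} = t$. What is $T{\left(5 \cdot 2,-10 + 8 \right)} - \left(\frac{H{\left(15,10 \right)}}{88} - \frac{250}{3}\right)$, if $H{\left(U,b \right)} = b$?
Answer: $\frac{12305}{132} \approx 93.22$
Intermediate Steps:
$T{\left(5 \cdot 2,-10 + 8 \right)} - \left(\frac{H{\left(15,10 \right)}}{88} - \frac{250}{3}\right) = 5 \cdot 2 - \left(\frac{10}{88} - \frac{250}{3}\right) = 10 - \left(10 \cdot \frac{1}{88} - \frac{250}{3}\right) = 10 - \left(\frac{5}{44} - \frac{250}{3}\right) = 10 - - \frac{10985}{132} = 10 + \frac{10985}{132} = \frac{12305}{132}$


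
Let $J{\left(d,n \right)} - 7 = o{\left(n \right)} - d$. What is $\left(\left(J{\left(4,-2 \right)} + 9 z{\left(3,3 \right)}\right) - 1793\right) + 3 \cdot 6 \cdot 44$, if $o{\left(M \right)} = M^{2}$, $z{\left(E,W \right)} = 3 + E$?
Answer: $-940$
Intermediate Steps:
$J{\left(d,n \right)} = 7 + n^{2} - d$ ($J{\left(d,n \right)} = 7 - \left(d - n^{2}\right) = 7 + n^{2} - d$)
$\left(\left(J{\left(4,-2 \right)} + 9 z{\left(3,3 \right)}\right) - 1793\right) + 3 \cdot 6 \cdot 44 = \left(\left(\left(7 + \left(-2\right)^{2} - 4\right) + 9 \left(3 + 3\right)\right) - 1793\right) + 3 \cdot 6 \cdot 44 = \left(\left(\left(7 + 4 - 4\right) + 9 \cdot 6\right) - 1793\right) + 18 \cdot 44 = \left(\left(7 + 54\right) - 1793\right) + 792 = \left(61 - 1793\right) + 792 = -1732 + 792 = -940$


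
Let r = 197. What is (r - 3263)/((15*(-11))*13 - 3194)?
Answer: 3066/5339 ≈ 0.57426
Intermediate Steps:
(r - 3263)/((15*(-11))*13 - 3194) = (197 - 3263)/((15*(-11))*13 - 3194) = -3066/(-165*13 - 3194) = -3066/(-2145 - 3194) = -3066/(-5339) = -3066*(-1/5339) = 3066/5339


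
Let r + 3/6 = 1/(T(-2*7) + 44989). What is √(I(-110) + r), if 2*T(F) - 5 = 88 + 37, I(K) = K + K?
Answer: I*√12432909109/7509 ≈ 14.849*I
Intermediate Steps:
I(K) = 2*K
T(F) = 65 (T(F) = 5/2 + (88 + 37)/2 = 5/2 + (½)*125 = 5/2 + 125/2 = 65)
r = -11263/22527 (r = -½ + 1/(65 + 44989) = -½ + 1/45054 = -11263/22527 ≈ -0.49998)
√(I(-110) + r) = √(2*(-110) - 11263/22527) = √(-220 - 11263/22527) = √(-4967203/22527) = I*√12432909109/7509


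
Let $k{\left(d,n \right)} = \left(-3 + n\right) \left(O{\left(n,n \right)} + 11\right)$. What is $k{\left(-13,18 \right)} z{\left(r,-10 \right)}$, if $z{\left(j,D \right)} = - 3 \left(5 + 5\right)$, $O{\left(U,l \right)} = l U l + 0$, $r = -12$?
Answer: $-2629350$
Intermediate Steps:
$O{\left(U,l \right)} = U l^{2}$ ($O{\left(U,l \right)} = U l l + 0 = U l^{2} + 0 = U l^{2}$)
$z{\left(j,D \right)} = -30$ ($z{\left(j,D \right)} = \left(-3\right) 10 = -30$)
$k{\left(d,n \right)} = \left(-3 + n\right) \left(11 + n^{3}\right)$ ($k{\left(d,n \right)} = \left(-3 + n\right) \left(n n^{2} + 11\right) = \left(-3 + n\right) \left(n^{3} + 11\right) = \left(-3 + n\right) \left(11 + n^{3}\right)$)
$k{\left(-13,18 \right)} z{\left(r,-10 \right)} = \left(-33 + 18^{4} - 3 \cdot 18^{3} + 11 \cdot 18\right) \left(-30\right) = \left(-33 + 104976 - 17496 + 198\right) \left(-30\right) = 87645 \left(-30\right) = -2629350$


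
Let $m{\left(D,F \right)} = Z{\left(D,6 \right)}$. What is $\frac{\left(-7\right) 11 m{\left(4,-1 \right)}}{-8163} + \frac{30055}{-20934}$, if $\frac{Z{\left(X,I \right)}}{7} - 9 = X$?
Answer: $- \frac{10961603}{18987138} \approx -0.57732$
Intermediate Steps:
$Z{\left(X,I \right)} = 63 + 7 X$
$m{\left(D,F \right)} = 63 + 7 D$
$\frac{\left(-7\right) 11 m{\left(4,-1 \right)}}{-8163} + \frac{30055}{-20934} = \frac{\left(-7\right) 11 \left(63 + 7 \cdot 4\right)}{-8163} + \frac{30055}{-20934} = - 77 \left(63 + 28\right) \left(- \frac{1}{8163}\right) + 30055 \left(- \frac{1}{20934}\right) = \left(-77\right) 91 \left(- \frac{1}{8163}\right) - \frac{30055}{20934} = \left(-7007\right) \left(- \frac{1}{8163}\right) - \frac{30055}{20934} = \frac{7007}{8163} - \frac{30055}{20934} = - \frac{10961603}{18987138}$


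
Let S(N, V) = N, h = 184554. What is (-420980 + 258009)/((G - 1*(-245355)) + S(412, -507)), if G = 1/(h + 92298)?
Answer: -45118847292/68041085485 ≈ -0.66311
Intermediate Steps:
G = 1/276852 (G = 1/(184554 + 92298) = 1/276852 ≈ 3.6120e-6)
(-420980 + 258009)/((G - 1*(-245355)) + S(412, -507)) = (-420980 + 258009)/((1/276852 - 1*(-245355)) + 412) = -162971/((1/276852 + 245355) + 412) = -162971/(67927022461/276852 + 412) = -162971/68041085485/276852 = -162971*276852/68041085485 = -45118847292/68041085485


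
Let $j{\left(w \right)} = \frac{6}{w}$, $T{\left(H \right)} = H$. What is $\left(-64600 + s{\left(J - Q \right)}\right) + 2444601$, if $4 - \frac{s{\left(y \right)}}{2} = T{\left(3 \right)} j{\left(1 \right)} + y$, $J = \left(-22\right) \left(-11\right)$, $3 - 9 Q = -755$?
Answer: $\frac{21416917}{9} \approx 2.3797 \cdot 10^{6}$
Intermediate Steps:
$Q = \frac{758}{9}$ ($Q = \frac{1}{3} - - \frac{755}{9} = \frac{1}{3} + \frac{755}{9} = \frac{758}{9} \approx 84.222$)
$J = 242$
$s{\left(y \right)} = -28 - 2 y$ ($s{\left(y \right)} = 8 - 2 \left(3 \cdot \frac{6}{1} + y\right) = 8 - 2 \left(3 \cdot 6 \cdot 1 + y\right) = 8 - 2 \left(3 \cdot 6 + y\right) = 8 - 2 \left(18 + y\right) = 8 - \left(36 + 2 y\right) = -28 - 2 y$)
$\left(-64600 + s{\left(J - Q \right)}\right) + 2444601 = \left(-64600 - \left(28 + 2 \left(242 - \frac{758}{9}\right)\right)\right) + 2444601 = \left(-64600 - \frac{3092}{9}\right) + 2444601 = - \frac{584492}{9} + 2444601 = \frac{21416917}{9}$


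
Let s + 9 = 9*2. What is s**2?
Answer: 81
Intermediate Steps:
s = 9 (s = -9 + 9*2 = -9 + 18 = 9)
s**2 = 9**2 = 81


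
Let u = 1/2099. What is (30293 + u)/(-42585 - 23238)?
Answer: -63585008/138162477 ≈ -0.46022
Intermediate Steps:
u = 1/2099 ≈ 0.00047642
(30293 + u)/(-42585 - 23238) = (30293 + 1/2099)/(-42585 - 23238) = (63585008/2099)/(-65823) = (63585008/2099)*(-1/65823) = -63585008/138162477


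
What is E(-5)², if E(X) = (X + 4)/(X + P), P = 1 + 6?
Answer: ¼ ≈ 0.25000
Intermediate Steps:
P = 7
E(X) = (4 + X)/(7 + X) (E(X) = (X + 4)/(X + 7) = (4 + X)/(7 + X))
E(-5)² = ((4 - 5)/(7 - 5))² = (-1/2)² = ((½)*(-1))² = (-½)² = ¼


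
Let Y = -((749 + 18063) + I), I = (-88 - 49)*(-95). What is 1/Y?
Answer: -1/31827 ≈ -3.1420e-5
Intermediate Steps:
I = 13015 (I = -137*(-95) = 13015)
Y = -31827 (Y = -((749 + 18063) + 13015) = -(18812 + 13015) = -1*31827 = -31827)
1/Y = 1/(-31827) = -1/31827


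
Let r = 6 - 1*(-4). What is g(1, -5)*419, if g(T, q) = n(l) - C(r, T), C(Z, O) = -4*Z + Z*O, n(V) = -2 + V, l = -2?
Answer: 10894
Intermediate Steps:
r = 10 (r = 6 + 4 = 10)
C(Z, O) = -4*Z + O*Z
g(T, q) = 36 - 10*T (g(T, q) = (-2 - 2) - 10*(-4 + T) = -4 - (-40 + 10*T) = -4 + (40 - 10*T) = 36 - 10*T)
g(1, -5)*419 = (36 - 10*1)*419 = (36 - 10)*419 = 26*419 = 10894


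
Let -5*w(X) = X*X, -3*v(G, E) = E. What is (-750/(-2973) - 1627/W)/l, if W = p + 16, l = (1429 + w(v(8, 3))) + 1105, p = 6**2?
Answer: -2665595/217619636 ≈ -0.012249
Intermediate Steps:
v(G, E) = -E/3
w(X) = -X**2/5 (w(X) = -X*X/5 = -X**2/5)
p = 36
l = 12669/5 (l = (1429 - (-1/3*3)**2/5) + 1105 = (1429 - 1/5*(-1)**2) + 1105 = (1429 - 1/5*1) + 1105 = (1429 - 1/5) + 1105 = 7144/5 + 1105 = 12669/5 ≈ 2533.8)
W = 52 (W = 36 + 16 = 52)
(-750/(-2973) - 1627/W)/l = (-750/(-2973) - 1627/52)/(12669/5) = (-750*(-1/2973) - 1627*1/52)*(5/12669) = (250/991 - 1627/52)*(5/12669) = -1599357/51532*5/12669 = -2665595/217619636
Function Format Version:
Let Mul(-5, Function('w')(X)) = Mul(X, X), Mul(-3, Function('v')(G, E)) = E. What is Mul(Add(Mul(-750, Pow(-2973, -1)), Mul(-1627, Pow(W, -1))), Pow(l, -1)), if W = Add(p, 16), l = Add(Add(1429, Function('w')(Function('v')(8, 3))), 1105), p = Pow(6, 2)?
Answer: Rational(-2665595, 217619636) ≈ -0.012249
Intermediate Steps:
Function('v')(G, E) = Mul(Rational(-1, 3), E)
Function('w')(X) = Mul(Rational(-1, 5), Pow(X, 2)) (Function('w')(X) = Mul(Rational(-1, 5), Mul(X, X)) = Mul(Rational(-1, 5), Pow(X, 2)))
p = 36
l = Rational(12669, 5) (l = Add(Add(1429, Mul(Rational(-1, 5), Pow(Mul(Rational(-1, 3), 3), 2))), 1105) = Add(Add(1429, Mul(Rational(-1, 5), Pow(-1, 2))), 1105) = Add(Add(1429, Mul(Rational(-1, 5), 1)), 1105) = Add(Add(1429, Rational(-1, 5)), 1105) = Add(Rational(7144, 5), 1105) = Rational(12669, 5) ≈ 2533.8)
W = 52 (W = Add(36, 16) = 52)
Mul(Add(Mul(-750, Pow(-2973, -1)), Mul(-1627, Pow(W, -1))), Pow(l, -1)) = Mul(Add(Mul(-750, Pow(-2973, -1)), Mul(-1627, Pow(52, -1))), Pow(Rational(12669, 5), -1)) = Mul(Add(Mul(-750, Rational(-1, 2973)), Mul(-1627, Rational(1, 52))), Rational(5, 12669)) = Mul(Add(Rational(250, 991), Rational(-1627, 52)), Rational(5, 12669)) = Mul(Rational(-1599357, 51532), Rational(5, 12669)) = Rational(-2665595, 217619636)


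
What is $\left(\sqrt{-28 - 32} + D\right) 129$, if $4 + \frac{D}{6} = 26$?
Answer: $17028 + 258 i \sqrt{15} \approx 17028.0 + 999.23 i$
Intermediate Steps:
$D = 132$ ($D = -24 + 6 \cdot 26 = -24 + 156 = 132$)
$\left(\sqrt{-28 - 32} + D\right) 129 = \left(\sqrt{-28 - 32} + 132\right) 129 = \left(\sqrt{-60} + 132\right) 129 = \left(2 i \sqrt{15} + 132\right) 129 = \left(132 + 2 i \sqrt{15}\right) 129 = 17028 + 258 i \sqrt{15}$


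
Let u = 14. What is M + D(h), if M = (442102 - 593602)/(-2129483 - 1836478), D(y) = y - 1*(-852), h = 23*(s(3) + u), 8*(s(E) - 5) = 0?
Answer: 1704091743/1321987 ≈ 1289.0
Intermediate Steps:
s(E) = 5 (s(E) = 5 + (⅛)*0 = 5 + 0 = 5)
h = 437 (h = 23*(5 + 14) = 23*19 = 437)
D(y) = 852 + y (D(y) = y + 852 = 852 + y)
M = 50500/1321987 (M = -151500/(-3965961) = -151500*(-1/3965961) = 50500/1321987 ≈ 0.038200)
M + D(h) = 50500/1321987 + (852 + 437) = 50500/1321987 + 1289 = 1704091743/1321987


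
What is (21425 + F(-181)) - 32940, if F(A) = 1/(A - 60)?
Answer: -2775116/241 ≈ -11515.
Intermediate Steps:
F(A) = 1/(-60 + A)
(21425 + F(-181)) - 32940 = (21425 + 1/(-60 - 181)) - 32940 = (21425 + 1/(-241)) - 32940 = (21425 - 1/241) - 32940 = 5163424/241 - 32940 = -2775116/241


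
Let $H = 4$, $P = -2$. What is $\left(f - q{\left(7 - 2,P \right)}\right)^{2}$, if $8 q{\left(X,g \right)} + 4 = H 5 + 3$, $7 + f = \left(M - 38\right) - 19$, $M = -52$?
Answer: $\frac{896809}{64} \approx 14013.0$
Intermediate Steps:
$f = -116$ ($f = -7 - 109 = -116$)
$q{\left(X,g \right)} = \frac{19}{8}$ ($q{\left(X,g \right)} = - \frac{1}{2} + \frac{4 \cdot 5 + 3}{8} = - \frac{1}{2} + \frac{20 + 3}{8} = - \frac{1}{2} + \frac{1}{8} \cdot 23 = - \frac{1}{2} + \frac{23}{8} = \frac{19}{8}$)
$\left(f - q{\left(7 - 2,P \right)}\right)^{2} = \left(-116 - \frac{19}{8}\right)^{2} = \left(- \frac{947}{8}\right)^{2} = \frac{896809}{64}$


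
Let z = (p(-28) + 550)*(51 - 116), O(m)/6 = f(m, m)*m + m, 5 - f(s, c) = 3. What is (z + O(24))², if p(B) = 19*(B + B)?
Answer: 1145280964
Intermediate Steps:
f(s, c) = 2 (f(s, c) = 5 - 1*3 = 5 - 3 = 2)
p(B) = 38*B (p(B) = 19*(2*B) = 38*B)
O(m) = 18*m (O(m) = 6*(2*m + m) = 6*(3*m) = 18*m)
z = 33410 (z = (38*(-28) + 550)*(51 - 116) = (-1064 + 550)*(-65) = -514*(-65) = 33410)
(z + O(24))² = (33410 + 18*24)² = (33410 + 432)² = 33842² = 1145280964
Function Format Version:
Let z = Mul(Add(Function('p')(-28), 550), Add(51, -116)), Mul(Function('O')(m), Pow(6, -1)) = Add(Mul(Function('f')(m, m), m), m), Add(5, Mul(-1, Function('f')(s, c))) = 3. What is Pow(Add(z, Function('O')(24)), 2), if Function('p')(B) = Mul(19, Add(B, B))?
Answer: 1145280964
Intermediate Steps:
Function('f')(s, c) = 2 (Function('f')(s, c) = Add(5, Mul(-1, 3)) = Add(5, -3) = 2)
Function('p')(B) = Mul(38, B) (Function('p')(B) = Mul(19, Mul(2, B)) = Mul(38, B))
Function('O')(m) = Mul(18, m) (Function('O')(m) = Mul(6, Add(Mul(2, m), m)) = Mul(6, Mul(3, m)) = Mul(18, m))
z = 33410 (z = Mul(Add(Mul(38, -28), 550), Add(51, -116)) = Mul(Add(-1064, 550), -65) = Mul(-514, -65) = 33410)
Pow(Add(z, Function('O')(24)), 2) = Pow(Add(33410, Mul(18, 24)), 2) = Pow(Add(33410, 432), 2) = Pow(33842, 2) = 1145280964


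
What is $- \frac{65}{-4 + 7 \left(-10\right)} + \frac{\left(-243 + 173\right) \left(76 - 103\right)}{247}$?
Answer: $\frac{155915}{18278} \approx 8.5302$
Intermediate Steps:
$- \frac{65}{-4 + 7 \left(-10\right)} + \frac{\left(-243 + 173\right) \left(76 - 103\right)}{247} = - \frac{65}{-4 - 70} + \left(-70\right) \left(-27\right) \frac{1}{247} = - \frac{65}{-74} + 1890 \cdot \frac{1}{247} = \left(-65\right) \left(- \frac{1}{74}\right) + \frac{1890}{247} = \frac{65}{74} + \frac{1890}{247} = \frac{155915}{18278}$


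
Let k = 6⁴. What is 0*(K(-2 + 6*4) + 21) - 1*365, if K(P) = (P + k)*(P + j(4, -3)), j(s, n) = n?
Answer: -365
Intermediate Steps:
k = 1296
K(P) = (-3 + P)*(1296 + P) (K(P) = (P + 1296)*(P - 3) = (1296 + P)*(-3 + P) = (-3 + P)*(1296 + P))
0*(K(-2 + 6*4) + 21) - 1*365 = 0*((-3888 + (-2 + 6*4)² + 1293*(-2 + 6*4)) + 21) - 1*365 = 0*((-3888 + (-2 + 24)² + 1293*(-2 + 24)) + 21) - 365 = 0*((-3888 + 22² + 1293*22) + 21) - 365 = 0*((-3888 + 484 + 28446) + 21) - 365 = 0*(25042 + 21) - 365 = 0*25063 - 365 = 0 - 365 = -365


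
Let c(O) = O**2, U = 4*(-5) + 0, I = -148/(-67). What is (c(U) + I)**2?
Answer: 726194704/4489 ≈ 1.6177e+5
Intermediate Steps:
I = 148/67 (I = -148*(-1/67) = 148/67 ≈ 2.2090)
U = -20 (U = -20 + 0 = -20)
(c(U) + I)**2 = ((-20)**2 + 148/67)**2 = (400 + 148/67)**2 = (26948/67)**2 = 726194704/4489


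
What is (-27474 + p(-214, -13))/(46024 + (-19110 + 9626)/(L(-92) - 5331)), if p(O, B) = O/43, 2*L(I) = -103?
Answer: -3179970235/5326273776 ≈ -0.59703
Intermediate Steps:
L(I) = -103/2 (L(I) = (½)*(-103) = -103/2)
p(O, B) = O/43 (p(O, B) = O*(1/43) = O/43)
(-27474 + p(-214, -13))/(46024 + (-19110 + 9626)/(L(-92) - 5331)) = (-27474 + (1/43)*(-214))/(46024 + (-19110 + 9626)/(-103/2 - 5331)) = (-27474 - 214/43)/(46024 - 9484/(-10765/2)) = -1181596/(43*(46024 - 9484*(-2/10765))) = -1181596/(43*(46024 + 18968/10765)) = -1181596/(43*495467328/10765) = -1181596/43*10765/495467328 = -3179970235/5326273776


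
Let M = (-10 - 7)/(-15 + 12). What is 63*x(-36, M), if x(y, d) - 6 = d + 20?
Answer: 1995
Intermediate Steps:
M = 17/3 (M = -17/(-3) = -17*(-1/3) = 17/3 ≈ 5.6667)
x(y, d) = 26 + d (x(y, d) = 6 + (d + 20) = 6 + (20 + d) = 26 + d)
63*x(-36, M) = 63*(26 + 17/3) = 63*(95/3) = 1995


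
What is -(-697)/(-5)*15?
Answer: -2091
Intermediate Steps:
-(-697)/(-5)*15 = -(-697)*(-1)/5*15 = -17*41/5*15 = -697/5*15 = -2091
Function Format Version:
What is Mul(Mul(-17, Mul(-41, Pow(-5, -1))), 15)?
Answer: -2091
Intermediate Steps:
Mul(Mul(-17, Mul(-41, Pow(-5, -1))), 15) = Mul(Mul(-17, Mul(-41, Rational(-1, 5))), 15) = Mul(Mul(-17, Rational(41, 5)), 15) = Mul(Rational(-697, 5), 15) = -2091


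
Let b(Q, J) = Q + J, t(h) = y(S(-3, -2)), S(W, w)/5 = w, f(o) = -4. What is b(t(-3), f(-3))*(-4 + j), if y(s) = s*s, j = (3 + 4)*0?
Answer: -384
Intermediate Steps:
S(W, w) = 5*w
j = 0 (j = 7*0 = 0)
y(s) = s**2
t(h) = 100 (t(h) = (5*(-2))**2 = (-10)**2 = 100)
b(Q, J) = J + Q
b(t(-3), f(-3))*(-4 + j) = (-4 + 100)*(-4 + 0) = 96*(-4) = -384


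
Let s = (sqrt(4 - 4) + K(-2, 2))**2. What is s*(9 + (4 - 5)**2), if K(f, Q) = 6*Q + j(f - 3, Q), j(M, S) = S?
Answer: 1960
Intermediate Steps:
K(f, Q) = 7*Q (K(f, Q) = 6*Q + Q = 7*Q)
s = 196 (s = (sqrt(4 - 4) + 7*2)**2 = (sqrt(0) + 14)**2 = (0 + 14)**2 = 14**2 = 196)
s*(9 + (4 - 5)**2) = 196*(9 + (4 - 5)**2) = 196*(9 + (-1)**2) = 196*(9 + 1) = 196*10 = 1960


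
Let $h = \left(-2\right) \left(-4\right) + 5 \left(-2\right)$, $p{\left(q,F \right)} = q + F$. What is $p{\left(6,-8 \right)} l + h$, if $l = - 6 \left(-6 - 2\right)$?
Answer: $-98$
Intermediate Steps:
$l = 48$ ($l = \left(-6\right) \left(-8\right) = 48$)
$p{\left(q,F \right)} = F + q$
$h = -2$ ($h = 8 - 10 = -2$)
$p{\left(6,-8 \right)} l + h = \left(-8 + 6\right) 48 - 2 = \left(-2\right) 48 - 2 = -96 - 2 = -98$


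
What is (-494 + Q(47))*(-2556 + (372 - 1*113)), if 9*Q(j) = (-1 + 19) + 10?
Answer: 10148146/9 ≈ 1.1276e+6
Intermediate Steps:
Q(j) = 28/9 (Q(j) = ((-1 + 19) + 10)/9 = (18 + 10)/9 = (⅑)*28 = 28/9)
(-494 + Q(47))*(-2556 + (372 - 1*113)) = (-494 + 28/9)*(-2556 + (372 - 1*113)) = -4418*(-2556 + (372 - 113))/9 = -4418*(-2556 + 259)/9 = -4418/9*(-2297) = 10148146/9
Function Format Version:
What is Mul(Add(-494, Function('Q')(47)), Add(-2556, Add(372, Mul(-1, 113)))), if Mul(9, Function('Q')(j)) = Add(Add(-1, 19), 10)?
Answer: Rational(10148146, 9) ≈ 1.1276e+6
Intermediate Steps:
Function('Q')(j) = Rational(28, 9) (Function('Q')(j) = Mul(Rational(1, 9), Add(Add(-1, 19), 10)) = Mul(Rational(1, 9), Add(18, 10)) = Mul(Rational(1, 9), 28) = Rational(28, 9))
Mul(Add(-494, Function('Q')(47)), Add(-2556, Add(372, Mul(-1, 113)))) = Mul(Add(-494, Rational(28, 9)), Add(-2556, Add(372, Mul(-1, 113)))) = Mul(Rational(-4418, 9), Add(-2556, Add(372, -113))) = Mul(Rational(-4418, 9), Add(-2556, 259)) = Mul(Rational(-4418, 9), -2297) = Rational(10148146, 9)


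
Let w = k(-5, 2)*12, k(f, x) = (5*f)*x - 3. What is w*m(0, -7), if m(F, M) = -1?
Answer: 636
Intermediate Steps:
k(f, x) = -3 + 5*f*x (k(f, x) = 5*f*x - 3 = -3 + 5*f*x)
w = -636 (w = (-3 + 5*(-5)*2)*12 = (-3 - 50)*12 = -53*12 = -636)
w*m(0, -7) = -636*(-1) = 636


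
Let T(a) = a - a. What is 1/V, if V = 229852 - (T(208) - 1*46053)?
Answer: 1/275905 ≈ 3.6244e-6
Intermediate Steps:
T(a) = 0
V = 275905 (V = 229852 - (0 - 1*46053) = 229852 - (0 - 46053) = 229852 - 1*(-46053) = 229852 + 46053 = 275905)
1/V = 1/275905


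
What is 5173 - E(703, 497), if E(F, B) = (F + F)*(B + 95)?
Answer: -827179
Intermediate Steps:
E(F, B) = 2*F*(95 + B) (E(F, B) = (2*F)*(95 + B) = 2*F*(95 + B))
5173 - E(703, 497) = 5173 - 2*703*(95 + 497) = 5173 - 2*703*592 = 5173 - 1*832352 = 5173 - 832352 = -827179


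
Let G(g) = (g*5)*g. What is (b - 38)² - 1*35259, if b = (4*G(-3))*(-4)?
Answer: 539305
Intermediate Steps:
G(g) = 5*g² (G(g) = (5*g)*g = 5*g²)
b = -720 (b = (4*(5*(-3)²))*(-4) = (4*(5*9))*(-4) = (4*45)*(-4) = 180*(-4) = -720)
(b - 38)² - 1*35259 = (-720 - 38)² - 1*35259 = (-758)² - 35259 = 574564 - 35259 = 539305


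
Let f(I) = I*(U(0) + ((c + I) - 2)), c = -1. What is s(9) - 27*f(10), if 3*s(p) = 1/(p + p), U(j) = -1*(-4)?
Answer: -160379/54 ≈ -2970.0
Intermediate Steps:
U(j) = 4
f(I) = I*(1 + I) (f(I) = I*(4 + ((-1 + I) - 2)) = I*(4 + (-3 + I)) = I*(1 + I))
s(p) = 1/(6*p) (s(p) = 1/(3*(p + p)) = 1/(3*((2*p))) = (1/(2*p))/3 = 1/(6*p))
s(9) - 27*f(10) = (⅙)/9 - 270*(1 + 10) = (⅙)*(⅑) - 270*11 = 1/54 - 27*110 = 1/54 - 2970 = -160379/54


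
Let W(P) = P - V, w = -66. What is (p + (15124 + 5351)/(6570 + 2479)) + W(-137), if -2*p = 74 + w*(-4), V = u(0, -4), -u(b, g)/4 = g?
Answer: -2893303/9049 ≈ -319.74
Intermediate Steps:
u(b, g) = -4*g
V = 16 (V = -4*(-4) = 16)
W(P) = -16 + P (W(P) = P - 1*16 = P - 16 = -16 + P)
p = -169 (p = -(74 - 66*(-4))/2 = -(74 + 264)/2 = -1/2*338 = -169)
(p + (15124 + 5351)/(6570 + 2479)) + W(-137) = (-169 + (15124 + 5351)/(6570 + 2479)) + (-16 - 137) = (-169 + 20475/9049) - 153 = -1508806/9049 - 153 = -2893303/9049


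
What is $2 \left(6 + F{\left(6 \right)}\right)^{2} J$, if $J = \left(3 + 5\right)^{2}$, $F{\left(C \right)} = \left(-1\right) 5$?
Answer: $128$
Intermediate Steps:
$F{\left(C \right)} = -5$
$J = 64$ ($J = 8^{2} = 64$)
$2 \left(6 + F{\left(6 \right)}\right)^{2} J = 2 \left(6 - 5\right)^{2} \cdot 64 = 2 \cdot 1^{2} \cdot 64 = 2 \cdot 1 \cdot 64 = 2 \cdot 64 = 128$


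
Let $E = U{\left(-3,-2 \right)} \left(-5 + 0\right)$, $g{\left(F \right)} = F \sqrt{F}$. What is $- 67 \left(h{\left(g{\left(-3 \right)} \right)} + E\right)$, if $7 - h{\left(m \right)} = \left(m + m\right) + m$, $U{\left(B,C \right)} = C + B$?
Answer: $-2144 - 603 i \sqrt{3} \approx -2144.0 - 1044.4 i$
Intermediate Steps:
$U{\left(B,C \right)} = B + C$
$g{\left(F \right)} = F^{\frac{3}{2}}$
$E = 25$ ($E = \left(-3 - 2\right) \left(-5 + 0\right) = \left(-5\right) \left(-5\right) = 25$)
$h{\left(m \right)} = 7 - 3 m$ ($h{\left(m \right)} = 7 - \left(\left(m + m\right) + m\right) = 7 - \left(2 m + m\right) = 7 - 3 m$)
$- 67 \left(h{\left(g{\left(-3 \right)} \right)} + E\right) = - 67 \left(\left(7 - 3 \left(-3\right)^{\frac{3}{2}}\right) + 25\right) = - 67 \left(\left(7 - 3 \left(- 3 i \sqrt{3}\right)\right) + 25\right) = - 67 \left(\left(7 + 9 i \sqrt{3}\right) + 25\right) = - 67 \left(32 + 9 i \sqrt{3}\right) = -2144 - 603 i \sqrt{3}$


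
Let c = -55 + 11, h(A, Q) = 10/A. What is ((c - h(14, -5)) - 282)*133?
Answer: -43453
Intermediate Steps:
c = -44
((c - h(14, -5)) - 282)*133 = ((-44 - 10/14) - 282)*133 = ((-44 - 1*5/7) - 282)*133 = ((-44 - 5/7) - 282)*133 = (-313/7 - 282)*133 = -2287/7*133 = -43453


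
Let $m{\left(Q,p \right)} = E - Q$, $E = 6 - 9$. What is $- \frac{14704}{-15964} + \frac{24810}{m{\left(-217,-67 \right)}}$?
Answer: $\frac{49901687}{427037} \approx 116.86$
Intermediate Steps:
$E = -3$ ($E = 6 - 9 = -3$)
$m{\left(Q,p \right)} = -3 - Q$
$- \frac{14704}{-15964} + \frac{24810}{m{\left(-217,-67 \right)}} = - \frac{14704}{-15964} + \frac{24810}{-3 - -217} = \left(-14704\right) \left(- \frac{1}{15964}\right) + \frac{24810}{-3 + 217} = \frac{3676}{3991} + \frac{24810}{214} = \frac{3676}{3991} + 24810 \cdot \frac{1}{214} = \frac{3676}{3991} + \frac{12405}{107} = \frac{49901687}{427037}$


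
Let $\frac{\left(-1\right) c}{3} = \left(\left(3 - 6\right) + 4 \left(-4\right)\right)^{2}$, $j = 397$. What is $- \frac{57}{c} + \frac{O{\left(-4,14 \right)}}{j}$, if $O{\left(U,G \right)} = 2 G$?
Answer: $\frac{929}{7543} \approx 0.12316$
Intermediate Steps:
$c = -1083$ ($c = - 3 \left(\left(3 - 6\right) + 4 \left(-4\right)\right)^{2} = - 3 \left(\left(3 - 6\right) - 16\right)^{2} = - 3 \left(-3 - 16\right)^{2} = - 3 \left(-19\right)^{2} = \left(-3\right) 361 = -1083$)
$- \frac{57}{c} + \frac{O{\left(-4,14 \right)}}{j} = - \frac{57}{-1083} + \frac{2 \cdot 14}{397} = \left(-57\right) \left(- \frac{1}{1083}\right) + 28 \cdot \frac{1}{397} = \frac{1}{19} + \frac{28}{397} = \frac{929}{7543}$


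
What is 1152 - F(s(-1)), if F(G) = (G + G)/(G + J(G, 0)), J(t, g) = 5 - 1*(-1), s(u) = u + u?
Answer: 1153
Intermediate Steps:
s(u) = 2*u
J(t, g) = 6 (J(t, g) = 5 + 1 = 6)
F(G) = 2*G/(6 + G) (F(G) = (G + G)/(G + 6) = (2*G)/(6 + G) = 2*G/(6 + G))
1152 - F(s(-1)) = 1152 - 2*2*(-1)/(6 + 2*(-1)) = 1152 - 2*(-2)/(6 - 2) = 1152 - 2*(-2)/4 = 1152 - 1*(-1) = 1152 + 1 = 1153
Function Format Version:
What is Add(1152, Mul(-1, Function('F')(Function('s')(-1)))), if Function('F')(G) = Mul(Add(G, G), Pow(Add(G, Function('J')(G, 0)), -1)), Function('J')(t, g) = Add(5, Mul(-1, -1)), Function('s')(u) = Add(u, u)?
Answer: 1153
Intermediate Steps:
Function('s')(u) = Mul(2, u)
Function('J')(t, g) = 6 (Function('J')(t, g) = Add(5, 1) = 6)
Function('F')(G) = Mul(2, G, Pow(Add(6, G), -1)) (Function('F')(G) = Mul(Add(G, G), Pow(Add(G, 6), -1)) = Mul(Mul(2, G), Pow(Add(6, G), -1)) = Mul(2, G, Pow(Add(6, G), -1)))
Add(1152, Mul(-1, Function('F')(Function('s')(-1)))) = Add(1152, Mul(-1, Mul(2, Mul(2, -1), Pow(Add(6, Mul(2, -1)), -1)))) = Add(1152, Mul(-1, Mul(2, -2, Pow(Add(6, -2), -1)))) = Add(1152, Mul(-1, Mul(2, -2, Pow(4, -1)))) = Add(1152, Mul(-1, Mul(2, -2, Rational(1, 4)))) = Add(1152, Mul(-1, -1)) = Add(1152, 1) = 1153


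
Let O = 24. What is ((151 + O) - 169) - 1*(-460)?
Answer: 466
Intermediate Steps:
((151 + O) - 169) - 1*(-460) = ((151 + 24) - 169) - 1*(-460) = (175 - 169) + 460 = 6 + 460 = 466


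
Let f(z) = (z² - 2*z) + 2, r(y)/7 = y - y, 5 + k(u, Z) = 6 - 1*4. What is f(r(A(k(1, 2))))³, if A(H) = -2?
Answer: 8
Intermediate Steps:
k(u, Z) = -3 (k(u, Z) = -5 + (6 - 1*4) = -5 + (6 - 4) = -5 + 2 = -3)
r(y) = 0 (r(y) = 7*(y - y) = 7*0 = 0)
f(z) = 2 + z² - 2*z
f(r(A(k(1, 2))))³ = (2 + 0² - 2*0)³ = (2 + 0 + 0)³ = 2³ = 8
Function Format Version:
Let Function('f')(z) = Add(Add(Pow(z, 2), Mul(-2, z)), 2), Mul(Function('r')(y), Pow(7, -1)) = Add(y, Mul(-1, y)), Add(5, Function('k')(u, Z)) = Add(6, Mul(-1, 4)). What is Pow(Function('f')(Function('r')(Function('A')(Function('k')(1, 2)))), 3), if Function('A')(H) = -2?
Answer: 8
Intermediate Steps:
Function('k')(u, Z) = -3 (Function('k')(u, Z) = Add(-5, Add(6, Mul(-1, 4))) = Add(-5, Add(6, -4)) = Add(-5, 2) = -3)
Function('r')(y) = 0 (Function('r')(y) = Mul(7, Add(y, Mul(-1, y))) = Mul(7, 0) = 0)
Function('f')(z) = Add(2, Pow(z, 2), Mul(-2, z))
Pow(Function('f')(Function('r')(Function('A')(Function('k')(1, 2)))), 3) = Pow(Add(2, Pow(0, 2), Mul(-2, 0)), 3) = Pow(Add(2, 0, 0), 3) = Pow(2, 3) = 8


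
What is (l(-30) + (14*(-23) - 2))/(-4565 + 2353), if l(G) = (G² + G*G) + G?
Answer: -723/1106 ≈ -0.65371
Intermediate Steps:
l(G) = G + 2*G² (l(G) = (G² + G²) + G = 2*G² + G = G + 2*G²)
(l(-30) + (14*(-23) - 2))/(-4565 + 2353) = (-30*(1 + 2*(-30)) + (14*(-23) - 2))/(-4565 + 2353) = (-30*(1 - 60) + (-322 - 2))/(-2212) = (-30*(-59) - 324)*(-1/2212) = (1770 - 324)*(-1/2212) = 1446*(-1/2212) = -723/1106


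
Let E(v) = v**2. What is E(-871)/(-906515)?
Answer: -758641/906515 ≈ -0.83688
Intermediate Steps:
E(-871)/(-906515) = (-871)**2/(-906515) = 758641*(-1/906515) = -758641/906515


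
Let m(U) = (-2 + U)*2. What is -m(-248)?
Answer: 500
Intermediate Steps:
m(U) = -4 + 2*U
-m(-248) = -(-4 + 2*(-248)) = -(-4 - 496) = -1*(-500) = 500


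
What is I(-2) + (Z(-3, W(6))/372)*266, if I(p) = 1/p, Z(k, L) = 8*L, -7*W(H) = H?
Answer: -335/62 ≈ -5.4032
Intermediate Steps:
W(H) = -H/7
I(-2) + (Z(-3, W(6))/372)*266 = 1/(-2) + ((8*(-⅐*6))/372)*266 = -½ + ((8*(-6/7))*(1/372))*266 = -½ - 48/7*1/372*266 = -½ - 4/217*266 = -½ - 152/31 = -335/62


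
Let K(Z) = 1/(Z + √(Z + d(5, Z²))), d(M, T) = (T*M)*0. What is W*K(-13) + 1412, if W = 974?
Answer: 9397/7 - 487*I*√13/91 ≈ 1342.4 - 19.296*I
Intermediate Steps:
d(M, T) = 0 (d(M, T) = (M*T)*0 = 0)
K(Z) = 1/(Z + √Z) (K(Z) = 1/(Z + √(Z + 0)) = 1/(Z + √Z))
W*K(-13) + 1412 = 974/(-13 + √(-13)) + 1412 = 974/(-13 + I*√13) + 1412 = 1412 + 974/(-13 + I*√13)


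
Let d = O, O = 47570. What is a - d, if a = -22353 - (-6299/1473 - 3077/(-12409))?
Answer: -1278010916941/18278457 ≈ -69919.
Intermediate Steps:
d = 47570
a = -408504717451/18278457 (a = -22353 - (-6299*1/1473 - 3077*(-1/12409)) = -22353 - (-6299/1473 + 3077/12409) = -22353 - 1*(-73631870/18278457) = -22353 + 73631870/18278457 = -408504717451/18278457 ≈ -22349.)
a - d = -408504717451/18278457 - 1*47570 = -408504717451/18278457 - 47570 = -1278010916941/18278457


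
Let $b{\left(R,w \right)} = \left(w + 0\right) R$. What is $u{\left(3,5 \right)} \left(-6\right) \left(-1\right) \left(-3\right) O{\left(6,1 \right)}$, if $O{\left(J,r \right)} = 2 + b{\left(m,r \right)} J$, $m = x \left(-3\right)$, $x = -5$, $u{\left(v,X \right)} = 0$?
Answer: $0$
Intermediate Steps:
$m = 15$ ($m = \left(-5\right) \left(-3\right) = 15$)
$b{\left(R,w \right)} = R w$ ($b{\left(R,w \right)} = w R = R w$)
$O{\left(J,r \right)} = 2 + 15 J r$ ($O{\left(J,r \right)} = 2 + 15 r J = 2 + 15 J r$)
$u{\left(3,5 \right)} \left(-6\right) \left(-1\right) \left(-3\right) O{\left(6,1 \right)} = 0 \left(-6\right) \left(-1\right) \left(-3\right) \left(2 + 15 \cdot 6 \cdot 1\right) = 0 \cdot 3 \left(2 + 90\right) = 0 \cdot 3 \cdot 92 = 0 \cdot 276 = 0$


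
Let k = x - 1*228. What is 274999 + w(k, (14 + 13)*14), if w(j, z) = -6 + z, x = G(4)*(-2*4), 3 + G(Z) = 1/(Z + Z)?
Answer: 275371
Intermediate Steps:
G(Z) = -3 + 1/(2*Z) (G(Z) = -3 + 1/(Z + Z) = -3 + 1/(2*Z))
x = 23 (x = (-3 + (1/2)/4)*(-2*4) = (-3 + (1/2)*(1/4))*(-8) = (-3 + 1/8)*(-8) = -23/8*(-8) = 23)
k = -205 (k = 23 - 1*228 = 23 - 228 = -205)
274999 + w(k, (14 + 13)*14) = 274999 + (-6 + (14 + 13)*14) = 274999 + (-6 + 27*14) = 274999 + (-6 + 378) = 274999 + 372 = 275371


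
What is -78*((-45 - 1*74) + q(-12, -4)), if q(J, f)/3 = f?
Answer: 10218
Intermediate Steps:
q(J, f) = 3*f
-78*((-45 - 1*74) + q(-12, -4)) = -78*((-45 - 1*74) + 3*(-4)) = -78*((-45 - 74) - 12) = -78*(-119 - 12) = -78*(-131) = 10218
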